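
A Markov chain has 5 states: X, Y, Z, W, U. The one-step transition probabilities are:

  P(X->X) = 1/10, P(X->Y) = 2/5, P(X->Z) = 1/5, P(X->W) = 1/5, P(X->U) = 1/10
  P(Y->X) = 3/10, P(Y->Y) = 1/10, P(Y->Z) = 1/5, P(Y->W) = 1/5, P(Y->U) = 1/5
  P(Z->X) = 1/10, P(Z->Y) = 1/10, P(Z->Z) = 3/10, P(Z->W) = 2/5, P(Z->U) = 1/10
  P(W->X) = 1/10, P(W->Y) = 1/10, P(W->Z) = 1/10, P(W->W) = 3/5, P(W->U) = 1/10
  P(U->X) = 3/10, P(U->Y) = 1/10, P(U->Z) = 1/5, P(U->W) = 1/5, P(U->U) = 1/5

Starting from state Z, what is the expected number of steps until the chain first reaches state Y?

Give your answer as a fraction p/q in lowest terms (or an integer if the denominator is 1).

Answer: 300/41

Derivation:
Let h_i = expected steps to first reach Y from state i.
Boundary: h_Y = 0.
First-step equations for the other states:
  h_X = 1 + 1/10*h_X + 2/5*h_Y + 1/5*h_Z + 1/5*h_W + 1/10*h_U
  h_Z = 1 + 1/10*h_X + 1/10*h_Y + 3/10*h_Z + 2/5*h_W + 1/10*h_U
  h_W = 1 + 1/10*h_X + 1/10*h_Y + 1/10*h_Z + 3/5*h_W + 1/10*h_U
  h_U = 1 + 3/10*h_X + 1/10*h_Y + 1/5*h_Z + 1/5*h_W + 1/5*h_U

Substituting h_Y = 0 and rearranging gives the linear system (I - Q) h = 1:
  [9/10, -1/5, -1/5, -1/10] . (h_X, h_Z, h_W, h_U) = 1
  [-1/10, 7/10, -2/5, -1/10] . (h_X, h_Z, h_W, h_U) = 1
  [-1/10, -1/10, 2/5, -1/10] . (h_X, h_Z, h_W, h_U) = 1
  [-3/10, -1/5, -1/5, 4/5] . (h_X, h_Z, h_W, h_U) = 1

Solving yields:
  h_X = 210/41
  h_Z = 300/41
  h_W = 300/41
  h_U = 280/41

Starting state is Z, so the expected hitting time is h_Z = 300/41.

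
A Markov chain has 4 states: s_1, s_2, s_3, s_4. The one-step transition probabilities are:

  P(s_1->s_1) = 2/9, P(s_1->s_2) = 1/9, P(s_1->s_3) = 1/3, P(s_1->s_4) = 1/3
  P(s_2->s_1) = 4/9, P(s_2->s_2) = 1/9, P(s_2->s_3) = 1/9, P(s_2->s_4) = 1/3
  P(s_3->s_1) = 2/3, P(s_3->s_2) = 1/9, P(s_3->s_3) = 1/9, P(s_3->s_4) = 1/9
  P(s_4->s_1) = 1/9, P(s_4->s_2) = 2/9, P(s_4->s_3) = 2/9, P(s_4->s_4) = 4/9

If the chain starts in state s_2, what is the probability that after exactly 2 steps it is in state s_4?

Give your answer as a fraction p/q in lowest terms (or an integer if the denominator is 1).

Computing P^2 by repeated multiplication:
P^1 =
  s_1: [2/9, 1/9, 1/3, 1/3]
  s_2: [4/9, 1/9, 1/9, 1/3]
  s_3: [2/3, 1/9, 1/9, 1/9]
  s_4: [1/9, 2/9, 2/9, 4/9]
P^2 =
  s_1: [29/81, 4/27, 16/81, 8/27]
  s_2: [7/27, 4/27, 20/81, 28/81]
  s_3: [23/81, 10/81, 22/81, 26/81]
  s_4: [26/81, 13/81, 5/27, 1/3]

(P^2)[s_2 -> s_4] = 28/81

Answer: 28/81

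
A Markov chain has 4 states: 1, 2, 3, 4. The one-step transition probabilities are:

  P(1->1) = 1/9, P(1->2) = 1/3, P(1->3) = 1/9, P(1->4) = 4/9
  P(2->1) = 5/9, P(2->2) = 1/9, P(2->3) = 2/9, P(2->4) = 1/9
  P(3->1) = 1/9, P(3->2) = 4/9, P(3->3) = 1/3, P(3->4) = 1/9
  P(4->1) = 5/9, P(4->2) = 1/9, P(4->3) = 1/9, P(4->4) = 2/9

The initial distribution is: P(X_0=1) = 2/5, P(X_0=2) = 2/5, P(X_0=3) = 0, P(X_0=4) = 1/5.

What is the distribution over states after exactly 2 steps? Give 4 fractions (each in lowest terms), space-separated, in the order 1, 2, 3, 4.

Propagating the distribution step by step (d_{t+1} = d_t * P):
d_0 = (1=2/5, 2=2/5, 3=0, 4=1/5)
  d_1[1] = 2/5*1/9 + 2/5*5/9 + 0*1/9 + 1/5*5/9 = 17/45
  d_1[2] = 2/5*1/3 + 2/5*1/9 + 0*4/9 + 1/5*1/9 = 1/5
  d_1[3] = 2/5*1/9 + 2/5*2/9 + 0*1/3 + 1/5*1/9 = 7/45
  d_1[4] = 2/5*4/9 + 2/5*1/9 + 0*1/9 + 1/5*2/9 = 4/15
d_1 = (1=17/45, 2=1/5, 3=7/45, 4=4/15)
  d_2[1] = 17/45*1/9 + 1/5*5/9 + 7/45*1/9 + 4/15*5/9 = 43/135
  d_2[2] = 17/45*1/3 + 1/5*1/9 + 7/45*4/9 + 4/15*1/9 = 20/81
  d_2[3] = 17/45*1/9 + 1/5*2/9 + 7/45*1/3 + 4/15*1/9 = 68/405
  d_2[4] = 17/45*4/9 + 1/5*1/9 + 7/45*1/9 + 4/15*2/9 = 4/15
d_2 = (1=43/135, 2=20/81, 3=68/405, 4=4/15)

Answer: 43/135 20/81 68/405 4/15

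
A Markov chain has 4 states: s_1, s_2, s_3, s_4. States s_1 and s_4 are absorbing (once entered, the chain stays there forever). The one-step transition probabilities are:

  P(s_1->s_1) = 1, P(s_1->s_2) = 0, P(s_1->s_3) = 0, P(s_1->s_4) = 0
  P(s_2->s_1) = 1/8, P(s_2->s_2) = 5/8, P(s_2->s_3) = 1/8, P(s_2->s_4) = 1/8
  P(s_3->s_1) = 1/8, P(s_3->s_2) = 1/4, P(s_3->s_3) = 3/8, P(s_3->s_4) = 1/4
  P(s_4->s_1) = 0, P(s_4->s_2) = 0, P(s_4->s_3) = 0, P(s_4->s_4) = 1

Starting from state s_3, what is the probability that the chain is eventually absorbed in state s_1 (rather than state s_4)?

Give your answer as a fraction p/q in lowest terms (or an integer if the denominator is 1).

Let a_i = P(absorbed in s_1 | start in state i).
Boundary conditions: a_s_1 = 1, a_s_4 = 0.
For each transient state i, a_i = sum_j P(i->j) * a_j:
  a_s_2 = 1/8*a_s_1 + 5/8*a_s_2 + 1/8*a_s_3 + 1/8*a_s_4
  a_s_3 = 1/8*a_s_1 + 1/4*a_s_2 + 3/8*a_s_3 + 1/4*a_s_4

Substituting a_s_1 = 1 and a_s_4 = 0, rearrange to (I - Q) a = r where r[i] = P(i -> s_1):
  [3/8, -1/8] . (a_s_2, a_s_3) = 1/8
  [-1/4, 5/8] . (a_s_2, a_s_3) = 1/8

Solving yields:
  a_s_2 = 6/13
  a_s_3 = 5/13

Starting state is s_3, so the absorption probability is a_s_3 = 5/13.

Answer: 5/13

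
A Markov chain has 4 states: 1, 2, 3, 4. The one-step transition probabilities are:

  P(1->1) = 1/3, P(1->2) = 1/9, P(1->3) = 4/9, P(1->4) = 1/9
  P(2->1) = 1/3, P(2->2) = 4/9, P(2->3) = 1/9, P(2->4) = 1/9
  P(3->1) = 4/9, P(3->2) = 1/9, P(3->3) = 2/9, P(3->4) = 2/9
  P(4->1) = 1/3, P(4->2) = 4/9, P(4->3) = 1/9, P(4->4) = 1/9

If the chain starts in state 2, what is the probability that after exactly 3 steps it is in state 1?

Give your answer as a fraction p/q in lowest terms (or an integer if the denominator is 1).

Computing P^3 by repeated multiplication:
P^1 =
  1: [1/3, 1/9, 4/9, 1/9]
  2: [1/3, 4/9, 1/9, 1/9]
  3: [4/9, 1/9, 2/9, 2/9]
  4: [1/3, 4/9, 1/9, 1/9]
P^2 =
  1: [31/81, 5/27, 22/81, 13/81]
  2: [28/81, 8/27, 19/81, 10/81]
  3: [29/81, 2/9, 23/81, 11/81]
  4: [28/81, 8/27, 19/81, 10/81]
P^3 =
  1: [265/729, 55/243, 196/729, 103/729]
  2: [262/729, 61/243, 184/729, 100/729]
  3: [266/729, 56/243, 191/729, 104/729]
  4: [262/729, 61/243, 184/729, 100/729]

(P^3)[2 -> 1] = 262/729

Answer: 262/729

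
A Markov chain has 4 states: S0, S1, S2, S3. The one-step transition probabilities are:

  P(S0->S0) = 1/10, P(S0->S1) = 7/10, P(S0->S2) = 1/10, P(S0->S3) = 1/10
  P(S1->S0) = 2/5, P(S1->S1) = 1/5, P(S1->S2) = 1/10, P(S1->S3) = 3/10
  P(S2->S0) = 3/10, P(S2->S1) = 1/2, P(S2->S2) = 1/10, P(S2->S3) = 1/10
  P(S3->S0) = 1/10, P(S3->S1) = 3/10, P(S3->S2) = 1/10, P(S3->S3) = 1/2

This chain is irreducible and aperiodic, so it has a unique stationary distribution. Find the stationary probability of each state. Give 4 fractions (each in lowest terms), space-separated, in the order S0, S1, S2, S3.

The stationary distribution satisfies pi = pi * P, i.e.:
  pi_S0 = 1/10*pi_S0 + 2/5*pi_S1 + 3/10*pi_S2 + 1/10*pi_S3
  pi_S1 = 7/10*pi_S0 + 1/5*pi_S1 + 1/2*pi_S2 + 3/10*pi_S3
  pi_S2 = 1/10*pi_S0 + 1/10*pi_S1 + 1/10*pi_S2 + 1/10*pi_S3
  pi_S3 = 1/10*pi_S0 + 3/10*pi_S1 + 1/10*pi_S2 + 1/2*pi_S3
with normalization: pi_S0 + pi_S1 + pi_S2 + pi_S3 = 1.

Using the first 3 balance equations plus normalization, the linear system A*pi = b is:
  [-9/10, 2/5, 3/10, 1/10] . pi = 0
  [7/10, -4/5, 1/2, 3/10] . pi = 0
  [1/10, 1/10, -9/10, 1/10] . pi = 0
  [1, 1, 1, 1] . pi = 1

Solving yields:
  pi_S0 = 57/245
  pi_S1 = 92/245
  pi_S2 = 1/10
  pi_S3 = 143/490

Verification (pi * P):
  57/245*1/10 + 92/245*2/5 + 1/10*3/10 + 143/490*1/10 = 57/245 = pi_S0  (ok)
  57/245*7/10 + 92/245*1/5 + 1/10*1/2 + 143/490*3/10 = 92/245 = pi_S1  (ok)
  57/245*1/10 + 92/245*1/10 + 1/10*1/10 + 143/490*1/10 = 1/10 = pi_S2  (ok)
  57/245*1/10 + 92/245*3/10 + 1/10*1/10 + 143/490*1/2 = 143/490 = pi_S3  (ok)

Answer: 57/245 92/245 1/10 143/490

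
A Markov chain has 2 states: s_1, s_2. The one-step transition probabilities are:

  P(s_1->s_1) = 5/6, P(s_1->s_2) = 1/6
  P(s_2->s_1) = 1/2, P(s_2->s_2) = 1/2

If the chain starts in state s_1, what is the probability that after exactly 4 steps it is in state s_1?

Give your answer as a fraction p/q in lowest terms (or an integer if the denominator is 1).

Answer: 61/81

Derivation:
Computing P^4 by repeated multiplication:
P^1 =
  s_1: [5/6, 1/6]
  s_2: [1/2, 1/2]
P^2 =
  s_1: [7/9, 2/9]
  s_2: [2/3, 1/3]
P^3 =
  s_1: [41/54, 13/54]
  s_2: [13/18, 5/18]
P^4 =
  s_1: [61/81, 20/81]
  s_2: [20/27, 7/27]

(P^4)[s_1 -> s_1] = 61/81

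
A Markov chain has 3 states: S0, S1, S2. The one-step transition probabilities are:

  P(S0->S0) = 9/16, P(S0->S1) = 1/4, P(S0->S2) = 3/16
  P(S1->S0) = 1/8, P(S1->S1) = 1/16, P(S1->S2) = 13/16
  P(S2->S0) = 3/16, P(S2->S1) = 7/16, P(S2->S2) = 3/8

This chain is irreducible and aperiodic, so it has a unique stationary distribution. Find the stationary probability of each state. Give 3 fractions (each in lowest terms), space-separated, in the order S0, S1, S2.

The stationary distribution satisfies pi = pi * P, i.e.:
  pi_S0 = 9/16*pi_S0 + 1/8*pi_S1 + 3/16*pi_S2
  pi_S1 = 1/4*pi_S0 + 1/16*pi_S1 + 7/16*pi_S2
  pi_S2 = 3/16*pi_S0 + 13/16*pi_S1 + 3/8*pi_S2
with normalization: pi_S0 + pi_S1 + pi_S2 = 1.

Using the first 2 balance equations plus normalization, the linear system A*pi = b is:
  [-7/16, 1/8, 3/16] . pi = 0
  [1/4, -15/16, 7/16] . pi = 0
  [1, 1, 1] . pi = 1

Solving yields:
  pi_S0 = 59/217
  pi_S1 = 61/217
  pi_S2 = 97/217

Verification (pi * P):
  59/217*9/16 + 61/217*1/8 + 97/217*3/16 = 59/217 = pi_S0  (ok)
  59/217*1/4 + 61/217*1/16 + 97/217*7/16 = 61/217 = pi_S1  (ok)
  59/217*3/16 + 61/217*13/16 + 97/217*3/8 = 97/217 = pi_S2  (ok)

Answer: 59/217 61/217 97/217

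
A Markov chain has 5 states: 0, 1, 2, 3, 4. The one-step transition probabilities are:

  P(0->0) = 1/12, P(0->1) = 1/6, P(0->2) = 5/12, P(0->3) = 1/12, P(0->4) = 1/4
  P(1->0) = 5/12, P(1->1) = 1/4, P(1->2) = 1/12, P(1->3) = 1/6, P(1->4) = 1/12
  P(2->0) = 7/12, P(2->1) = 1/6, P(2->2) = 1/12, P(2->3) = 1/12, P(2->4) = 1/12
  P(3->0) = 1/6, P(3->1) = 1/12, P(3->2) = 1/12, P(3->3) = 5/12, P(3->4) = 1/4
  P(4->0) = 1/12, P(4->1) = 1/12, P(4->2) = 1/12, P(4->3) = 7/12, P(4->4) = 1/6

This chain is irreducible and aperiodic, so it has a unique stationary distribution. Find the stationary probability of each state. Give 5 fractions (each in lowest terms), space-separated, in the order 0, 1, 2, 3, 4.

The stationary distribution satisfies pi = pi * P, i.e.:
  pi_0 = 1/12*pi_0 + 5/12*pi_1 + 7/12*pi_2 + 1/6*pi_3 + 1/12*pi_4
  pi_1 = 1/6*pi_0 + 1/4*pi_1 + 1/6*pi_2 + 1/12*pi_3 + 1/12*pi_4
  pi_2 = 5/12*pi_0 + 1/12*pi_1 + 1/12*pi_2 + 1/12*pi_3 + 1/12*pi_4
  pi_3 = 1/12*pi_0 + 1/6*pi_1 + 1/12*pi_2 + 5/12*pi_3 + 7/12*pi_4
  pi_4 = 1/4*pi_0 + 1/12*pi_1 + 1/12*pi_2 + 1/4*pi_3 + 1/6*pi_4
with normalization: pi_0 + pi_1 + pi_2 + pi_3 + pi_4 = 1.

Using the first 4 balance equations plus normalization, the linear system A*pi = b is:
  [-11/12, 5/12, 7/12, 1/6, 1/12] . pi = 0
  [1/6, -3/4, 1/6, 1/12, 1/12] . pi = 0
  [5/12, 1/12, -11/12, 1/12, 1/12] . pi = 0
  [1/12, 1/6, 1/12, -7/12, 7/12] . pi = 0
  [1, 1, 1, 1, 1] . pi = 1

Solving yields:
  pi_0 = 1321/5648
  pi_1 = 197/1412
  pi_2 = 911/5648
  pi_3 = 793/2824
  pi_4 = 521/2824

Verification (pi * P):
  1321/5648*1/12 + 197/1412*5/12 + 911/5648*7/12 + 793/2824*1/6 + 521/2824*1/12 = 1321/5648 = pi_0  (ok)
  1321/5648*1/6 + 197/1412*1/4 + 911/5648*1/6 + 793/2824*1/12 + 521/2824*1/12 = 197/1412 = pi_1  (ok)
  1321/5648*5/12 + 197/1412*1/12 + 911/5648*1/12 + 793/2824*1/12 + 521/2824*1/12 = 911/5648 = pi_2  (ok)
  1321/5648*1/12 + 197/1412*1/6 + 911/5648*1/12 + 793/2824*5/12 + 521/2824*7/12 = 793/2824 = pi_3  (ok)
  1321/5648*1/4 + 197/1412*1/12 + 911/5648*1/12 + 793/2824*1/4 + 521/2824*1/6 = 521/2824 = pi_4  (ok)

Answer: 1321/5648 197/1412 911/5648 793/2824 521/2824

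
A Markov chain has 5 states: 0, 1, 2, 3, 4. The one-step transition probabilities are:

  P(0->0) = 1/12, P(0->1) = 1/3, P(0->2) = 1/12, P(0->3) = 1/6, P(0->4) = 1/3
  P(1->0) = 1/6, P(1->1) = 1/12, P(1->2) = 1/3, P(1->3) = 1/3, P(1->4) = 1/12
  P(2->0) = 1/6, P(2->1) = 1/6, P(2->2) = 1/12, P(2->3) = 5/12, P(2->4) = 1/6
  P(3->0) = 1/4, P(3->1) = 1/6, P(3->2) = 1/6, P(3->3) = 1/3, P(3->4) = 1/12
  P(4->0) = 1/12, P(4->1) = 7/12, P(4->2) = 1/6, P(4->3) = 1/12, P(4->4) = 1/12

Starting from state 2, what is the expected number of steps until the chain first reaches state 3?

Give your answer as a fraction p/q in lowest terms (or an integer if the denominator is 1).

Let h_i = expected steps to first reach 3 from state i.
Boundary: h_3 = 0.
First-step equations for the other states:
  h_0 = 1 + 1/12*h_0 + 1/3*h_1 + 1/12*h_2 + 1/6*h_3 + 1/3*h_4
  h_1 = 1 + 1/6*h_0 + 1/12*h_1 + 1/3*h_2 + 1/3*h_3 + 1/12*h_4
  h_2 = 1 + 1/6*h_0 + 1/6*h_1 + 1/12*h_2 + 5/12*h_3 + 1/6*h_4
  h_4 = 1 + 1/12*h_0 + 7/12*h_1 + 1/6*h_2 + 1/12*h_3 + 1/12*h_4

Substituting h_3 = 0 and rearranging gives the linear system (I - Q) h = 1:
  [11/12, -1/3, -1/12, -1/3] . (h_0, h_1, h_2, h_4) = 1
  [-1/6, 11/12, -1/3, -1/12] . (h_0, h_1, h_2, h_4) = 1
  [-1/6, -1/6, 11/12, -1/6] . (h_0, h_1, h_2, h_4) = 1
  [-1/12, -7/12, -1/6, 11/12] . (h_0, h_1, h_2, h_4) = 1

Solving yields:
  h_0 = 1960/471
  h_1 = 4816/1413
  h_2 = 508/157
  h_4 = 5972/1413

Starting state is 2, so the expected hitting time is h_2 = 508/157.

Answer: 508/157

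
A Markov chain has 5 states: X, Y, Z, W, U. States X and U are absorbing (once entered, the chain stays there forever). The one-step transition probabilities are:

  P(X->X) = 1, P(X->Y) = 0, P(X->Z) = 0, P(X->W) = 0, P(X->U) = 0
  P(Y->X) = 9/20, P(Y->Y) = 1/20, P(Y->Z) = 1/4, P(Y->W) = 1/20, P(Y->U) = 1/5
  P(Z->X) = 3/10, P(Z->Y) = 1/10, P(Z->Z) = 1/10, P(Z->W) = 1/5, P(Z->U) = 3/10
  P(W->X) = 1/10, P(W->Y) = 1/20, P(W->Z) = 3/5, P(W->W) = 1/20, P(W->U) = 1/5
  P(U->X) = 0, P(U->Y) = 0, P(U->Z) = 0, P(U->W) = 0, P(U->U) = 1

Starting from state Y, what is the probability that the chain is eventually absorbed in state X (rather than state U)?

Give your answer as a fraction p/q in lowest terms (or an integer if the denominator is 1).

Answer: 1682/2667

Derivation:
Let a_i = P(absorbed in X | start in state i).
Boundary conditions: a_X = 1, a_U = 0.
For each transient state i, a_i = sum_j P(i->j) * a_j:
  a_Y = 9/20*a_X + 1/20*a_Y + 1/4*a_Z + 1/20*a_W + 1/5*a_U
  a_Z = 3/10*a_X + 1/10*a_Y + 1/10*a_Z + 1/5*a_W + 3/10*a_U
  a_W = 1/10*a_X + 1/20*a_Y + 3/5*a_Z + 1/20*a_W + 1/5*a_U

Substituting a_X = 1 and a_U = 0, rearrange to (I - Q) a = r where r[i] = P(i -> X):
  [19/20, -1/4, -1/20] . (a_Y, a_Z, a_W) = 9/20
  [-1/10, 9/10, -1/5] . (a_Y, a_Z, a_W) = 3/10
  [-1/20, -3/5, 19/20] . (a_Y, a_Z, a_W) = 1/10

Solving yields:
  a_Y = 1682/2667
  a_Z = 449/889
  a_W = 1220/2667

Starting state is Y, so the absorption probability is a_Y = 1682/2667.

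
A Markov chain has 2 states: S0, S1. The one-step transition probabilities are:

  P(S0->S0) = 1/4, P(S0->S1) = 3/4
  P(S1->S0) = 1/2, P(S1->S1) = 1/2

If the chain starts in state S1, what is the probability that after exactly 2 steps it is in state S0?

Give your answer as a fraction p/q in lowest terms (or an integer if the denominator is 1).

Computing P^2 by repeated multiplication:
P^1 =
  S0: [1/4, 3/4]
  S1: [1/2, 1/2]
P^2 =
  S0: [7/16, 9/16]
  S1: [3/8, 5/8]

(P^2)[S1 -> S0] = 3/8

Answer: 3/8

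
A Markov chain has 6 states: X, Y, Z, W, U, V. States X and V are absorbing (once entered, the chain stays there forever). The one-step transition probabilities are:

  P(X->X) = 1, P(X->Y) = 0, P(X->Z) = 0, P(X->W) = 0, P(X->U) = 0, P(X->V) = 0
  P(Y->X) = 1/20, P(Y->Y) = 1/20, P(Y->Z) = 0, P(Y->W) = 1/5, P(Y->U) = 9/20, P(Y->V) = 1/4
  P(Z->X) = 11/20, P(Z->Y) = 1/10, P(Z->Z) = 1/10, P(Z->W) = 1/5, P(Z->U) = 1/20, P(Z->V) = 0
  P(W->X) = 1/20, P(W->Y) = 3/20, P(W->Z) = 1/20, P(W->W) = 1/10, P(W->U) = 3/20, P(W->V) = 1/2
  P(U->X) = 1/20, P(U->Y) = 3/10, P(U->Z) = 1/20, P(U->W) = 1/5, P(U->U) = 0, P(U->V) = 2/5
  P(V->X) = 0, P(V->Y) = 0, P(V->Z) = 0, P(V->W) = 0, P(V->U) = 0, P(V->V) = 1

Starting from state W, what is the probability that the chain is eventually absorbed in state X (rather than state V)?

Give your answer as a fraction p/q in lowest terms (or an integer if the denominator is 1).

Let a_i = P(absorbed in X | start in state i).
Boundary conditions: a_X = 1, a_V = 0.
For each transient state i, a_i = sum_j P(i->j) * a_j:
  a_Y = 1/20*a_X + 1/20*a_Y + 0*a_Z + 1/5*a_W + 9/20*a_U + 1/4*a_V
  a_Z = 11/20*a_X + 1/10*a_Y + 1/10*a_Z + 1/5*a_W + 1/20*a_U + 0*a_V
  a_W = 1/20*a_X + 3/20*a_Y + 1/20*a_Z + 1/10*a_W + 3/20*a_U + 1/2*a_V
  a_U = 1/20*a_X + 3/10*a_Y + 1/20*a_Z + 1/5*a_W + 0*a_U + 2/5*a_V

Substituting a_X = 1 and a_V = 0, rearrange to (I - Q) a = r where r[i] = P(i -> X):
  [19/20, 0, -1/5, -9/20] . (a_Y, a_Z, a_W, a_U) = 1/20
  [-1/10, 9/10, -1/5, -1/20] . (a_Y, a_Z, a_W, a_U) = 11/20
  [-3/20, -1/20, 9/10, -3/20] . (a_Y, a_Z, a_W, a_U) = 1/20
  [-3/10, -1/20, -1/5, 1] . (a_Y, a_Z, a_W, a_U) = 1/20

Solving yields:
  a_Y = 1456/9131
  a_Z = 30599/45655
  a_W = 13343/91310
  a_U = 7331/45655

Starting state is W, so the absorption probability is a_W = 13343/91310.

Answer: 13343/91310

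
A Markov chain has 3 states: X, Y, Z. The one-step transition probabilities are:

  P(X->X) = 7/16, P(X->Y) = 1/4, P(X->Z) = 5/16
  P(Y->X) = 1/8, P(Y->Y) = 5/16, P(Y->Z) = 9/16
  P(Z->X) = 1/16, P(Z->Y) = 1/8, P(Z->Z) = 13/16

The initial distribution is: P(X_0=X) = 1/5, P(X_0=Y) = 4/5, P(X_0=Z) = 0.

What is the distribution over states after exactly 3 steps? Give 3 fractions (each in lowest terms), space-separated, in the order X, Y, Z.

Propagating the distribution step by step (d_{t+1} = d_t * P):
d_0 = (X=1/5, Y=4/5, Z=0)
  d_1[X] = 1/5*7/16 + 4/5*1/8 + 0*1/16 = 3/16
  d_1[Y] = 1/5*1/4 + 4/5*5/16 + 0*1/8 = 3/10
  d_1[Z] = 1/5*5/16 + 4/5*9/16 + 0*13/16 = 41/80
d_1 = (X=3/16, Y=3/10, Z=41/80)
  d_2[X] = 3/16*7/16 + 3/10*1/8 + 41/80*1/16 = 97/640
  d_2[Y] = 3/16*1/4 + 3/10*5/16 + 41/80*1/8 = 131/640
  d_2[Z] = 3/16*5/16 + 3/10*9/16 + 41/80*13/16 = 103/160
d_2 = (X=97/640, Y=131/640, Z=103/160)
  d_3[X] = 97/640*7/16 + 131/640*1/8 + 103/160*1/16 = 1353/10240
  d_3[Y] = 97/640*1/4 + 131/640*5/16 + 103/160*1/8 = 1867/10240
  d_3[Z] = 97/640*5/16 + 131/640*9/16 + 103/160*13/16 = 351/512
d_3 = (X=1353/10240, Y=1867/10240, Z=351/512)

Answer: 1353/10240 1867/10240 351/512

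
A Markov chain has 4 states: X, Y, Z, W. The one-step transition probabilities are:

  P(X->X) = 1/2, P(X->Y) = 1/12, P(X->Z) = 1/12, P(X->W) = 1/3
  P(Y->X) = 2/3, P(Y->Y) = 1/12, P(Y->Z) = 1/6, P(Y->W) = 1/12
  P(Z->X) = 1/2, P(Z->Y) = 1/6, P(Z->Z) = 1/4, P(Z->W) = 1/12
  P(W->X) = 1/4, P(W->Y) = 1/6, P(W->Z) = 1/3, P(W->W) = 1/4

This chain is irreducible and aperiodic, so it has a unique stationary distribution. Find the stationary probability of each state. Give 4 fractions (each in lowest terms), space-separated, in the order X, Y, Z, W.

The stationary distribution satisfies pi = pi * P, i.e.:
  pi_X = 1/2*pi_X + 2/3*pi_Y + 1/2*pi_Z + 1/4*pi_W
  pi_Y = 1/12*pi_X + 1/12*pi_Y + 1/6*pi_Z + 1/6*pi_W
  pi_Z = 1/12*pi_X + 1/6*pi_Y + 1/4*pi_Z + 1/3*pi_W
  pi_W = 1/3*pi_X + 1/12*pi_Y + 1/12*pi_Z + 1/4*pi_W
with normalization: pi_X + pi_Y + pi_Z + pi_W = 1.

Using the first 3 balance equations plus normalization, the linear system A*pi = b is:
  [-1/2, 2/3, 1/2, 1/4] . pi = 0
  [1/12, -11/12, 1/6, 1/6] . pi = 0
  [1/12, 1/6, -3/4, 1/3] . pi = 0
  [1, 1, 1, 1] . pi = 1

Solving yields:
  pi_X = 781/1697
  pi_Y = 201/1697
  pi_Z = 311/1697
  pi_W = 404/1697

Verification (pi * P):
  781/1697*1/2 + 201/1697*2/3 + 311/1697*1/2 + 404/1697*1/4 = 781/1697 = pi_X  (ok)
  781/1697*1/12 + 201/1697*1/12 + 311/1697*1/6 + 404/1697*1/6 = 201/1697 = pi_Y  (ok)
  781/1697*1/12 + 201/1697*1/6 + 311/1697*1/4 + 404/1697*1/3 = 311/1697 = pi_Z  (ok)
  781/1697*1/3 + 201/1697*1/12 + 311/1697*1/12 + 404/1697*1/4 = 404/1697 = pi_W  (ok)

Answer: 781/1697 201/1697 311/1697 404/1697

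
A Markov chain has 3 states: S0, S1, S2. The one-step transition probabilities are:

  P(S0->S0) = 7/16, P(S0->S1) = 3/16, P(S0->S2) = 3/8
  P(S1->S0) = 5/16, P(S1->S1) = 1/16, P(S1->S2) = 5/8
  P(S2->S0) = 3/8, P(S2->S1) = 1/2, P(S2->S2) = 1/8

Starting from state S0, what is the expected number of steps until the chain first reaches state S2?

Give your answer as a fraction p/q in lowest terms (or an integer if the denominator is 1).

Let h_i = expected steps to first reach S2 from state i.
Boundary: h_S2 = 0.
First-step equations for the other states:
  h_S0 = 1 + 7/16*h_S0 + 3/16*h_S1 + 3/8*h_S2
  h_S1 = 1 + 5/16*h_S0 + 1/16*h_S1 + 5/8*h_S2

Substituting h_S2 = 0 and rearranging gives the linear system (I - Q) h = 1:
  [9/16, -3/16] . (h_S0, h_S1) = 1
  [-5/16, 15/16] . (h_S0, h_S1) = 1

Solving yields:
  h_S0 = 12/5
  h_S1 = 28/15

Starting state is S0, so the expected hitting time is h_S0 = 12/5.

Answer: 12/5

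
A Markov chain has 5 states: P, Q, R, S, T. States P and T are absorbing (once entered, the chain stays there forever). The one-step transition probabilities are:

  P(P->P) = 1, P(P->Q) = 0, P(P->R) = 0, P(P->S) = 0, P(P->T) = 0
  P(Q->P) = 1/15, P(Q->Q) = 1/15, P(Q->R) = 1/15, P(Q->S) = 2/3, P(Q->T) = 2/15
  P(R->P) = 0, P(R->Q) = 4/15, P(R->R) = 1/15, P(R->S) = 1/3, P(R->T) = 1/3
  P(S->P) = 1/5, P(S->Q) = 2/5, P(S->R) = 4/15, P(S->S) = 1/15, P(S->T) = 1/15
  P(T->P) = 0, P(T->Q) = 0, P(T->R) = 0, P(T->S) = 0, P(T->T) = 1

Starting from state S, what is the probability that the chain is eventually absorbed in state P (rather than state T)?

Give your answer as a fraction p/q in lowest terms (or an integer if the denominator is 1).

Answer: 26/53

Derivation:
Let a_i = P(absorbed in P | start in state i).
Boundary conditions: a_P = 1, a_T = 0.
For each transient state i, a_i = sum_j P(i->j) * a_j:
  a_Q = 1/15*a_P + 1/15*a_Q + 1/15*a_R + 2/3*a_S + 2/15*a_T
  a_R = 0*a_P + 4/15*a_Q + 1/15*a_R + 1/3*a_S + 1/3*a_T
  a_S = 1/5*a_P + 2/5*a_Q + 4/15*a_R + 1/15*a_S + 1/15*a_T

Substituting a_P = 1 and a_T = 0, rearrange to (I - Q) a = r where r[i] = P(i -> P):
  [14/15, -1/15, -2/3] . (a_Q, a_R, a_S) = 1/15
  [-4/15, 14/15, -1/3] . (a_Q, a_R, a_S) = 0
  [-2/5, -4/15, 14/15] . (a_Q, a_R, a_S) = 1/5

Solving yields:
  a_Q = 47/106
  a_R = 16/53
  a_S = 26/53

Starting state is S, so the absorption probability is a_S = 26/53.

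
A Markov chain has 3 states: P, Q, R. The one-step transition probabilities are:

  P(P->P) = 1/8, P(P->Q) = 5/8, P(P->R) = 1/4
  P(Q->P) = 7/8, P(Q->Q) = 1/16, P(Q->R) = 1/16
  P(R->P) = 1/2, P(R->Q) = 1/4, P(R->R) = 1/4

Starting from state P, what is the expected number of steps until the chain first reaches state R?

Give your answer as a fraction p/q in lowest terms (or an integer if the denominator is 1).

Answer: 40/7

Derivation:
Let h_i = expected steps to first reach R from state i.
Boundary: h_R = 0.
First-step equations for the other states:
  h_P = 1 + 1/8*h_P + 5/8*h_Q + 1/4*h_R
  h_Q = 1 + 7/8*h_P + 1/16*h_Q + 1/16*h_R

Substituting h_R = 0 and rearranging gives the linear system (I - Q) h = 1:
  [7/8, -5/8] . (h_P, h_Q) = 1
  [-7/8, 15/16] . (h_P, h_Q) = 1

Solving yields:
  h_P = 40/7
  h_Q = 32/5

Starting state is P, so the expected hitting time is h_P = 40/7.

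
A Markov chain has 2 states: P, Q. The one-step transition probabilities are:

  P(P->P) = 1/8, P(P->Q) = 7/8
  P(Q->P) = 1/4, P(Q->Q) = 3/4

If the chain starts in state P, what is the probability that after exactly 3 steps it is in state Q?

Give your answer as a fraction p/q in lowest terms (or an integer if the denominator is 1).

Answer: 399/512

Derivation:
Computing P^3 by repeated multiplication:
P^1 =
  P: [1/8, 7/8]
  Q: [1/4, 3/4]
P^2 =
  P: [15/64, 49/64]
  Q: [7/32, 25/32]
P^3 =
  P: [113/512, 399/512]
  Q: [57/256, 199/256]

(P^3)[P -> Q] = 399/512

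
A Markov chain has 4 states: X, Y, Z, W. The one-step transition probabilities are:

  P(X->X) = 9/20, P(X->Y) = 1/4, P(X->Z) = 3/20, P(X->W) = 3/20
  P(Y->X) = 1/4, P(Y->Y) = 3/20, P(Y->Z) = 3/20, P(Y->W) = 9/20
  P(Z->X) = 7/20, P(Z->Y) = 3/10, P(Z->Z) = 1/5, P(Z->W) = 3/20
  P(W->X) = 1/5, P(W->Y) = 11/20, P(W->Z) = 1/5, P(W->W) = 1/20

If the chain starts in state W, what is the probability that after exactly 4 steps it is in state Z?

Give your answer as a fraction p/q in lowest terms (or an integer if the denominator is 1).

Computing P^4 by repeated multiplication:
P^1 =
  X: [9/20, 1/4, 3/20, 3/20]
  Y: [1/4, 3/20, 3/20, 9/20]
  Z: [7/20, 3/10, 1/5, 3/20]
  W: [1/5, 11/20, 1/5, 1/20]
P^2 =
  X: [139/400, 111/400, 33/200, 21/100]
  Y: [117/400, 151/400, 9/50, 3/20]
  Z: [133/400, 11/40, 67/400, 9/40]
  W: [123/400, 11/50, 13/80, 31/100]
P^3 =
  X: [651/2000, 587/2000, 27/160, 849/4000]
  Y: [319/1000, 213/800, 333/2000, 993/4000]
  Z: [161/500, 2387/8000, 1357/8000, 21/100]
  W: [1249/4000, 2633/8000, 1389/8000, 37/200]
P^4 =
  X: [25709/80000, 23421/80000, 3381/20000, 8673/40000]
  Y: [25443/80000, 12247/40000, 13659/80000, 4101/20000]
  Z: [25669/80000, 46663/160000, 27037/160000, 17481/80000]
  W: [5129/16000, 45003/160000, 26869/160000, 18419/80000]

(P^4)[W -> Z] = 26869/160000

Answer: 26869/160000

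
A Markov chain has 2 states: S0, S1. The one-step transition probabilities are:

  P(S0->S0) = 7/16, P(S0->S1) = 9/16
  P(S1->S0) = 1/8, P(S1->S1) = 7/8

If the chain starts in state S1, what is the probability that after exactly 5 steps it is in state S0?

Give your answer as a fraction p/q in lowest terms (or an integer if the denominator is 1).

Answer: 95041/524288

Derivation:
Computing P^5 by repeated multiplication:
P^1 =
  S0: [7/16, 9/16]
  S1: [1/8, 7/8]
P^2 =
  S0: [67/256, 189/256]
  S1: [21/128, 107/128]
P^3 =
  S0: [847/4096, 3249/4096]
  S1: [361/2048, 1687/2048]
P^4 =
  S0: [12427/65536, 53109/65536]
  S1: [5901/32768, 26867/32768]
P^5 =
  S0: [193207/1048576, 855369/1048576]
  S1: [95041/524288, 429247/524288]

(P^5)[S1 -> S0] = 95041/524288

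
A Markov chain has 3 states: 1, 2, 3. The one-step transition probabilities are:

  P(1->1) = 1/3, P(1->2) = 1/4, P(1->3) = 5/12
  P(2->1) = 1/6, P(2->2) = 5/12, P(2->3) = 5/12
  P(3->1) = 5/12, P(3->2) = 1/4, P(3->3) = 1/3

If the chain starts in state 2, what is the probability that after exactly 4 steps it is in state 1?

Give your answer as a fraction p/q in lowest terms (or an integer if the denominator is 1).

Answer: 6529/20736

Derivation:
Computing P^4 by repeated multiplication:
P^1 =
  1: [1/3, 1/4, 5/12]
  2: [1/6, 5/12, 5/12]
  3: [5/12, 1/4, 1/3]
P^2 =
  1: [47/144, 7/24, 55/144]
  2: [43/144, 23/72, 55/144]
  3: [23/72, 7/24, 7/18]
P^3 =
  1: [547/1728, 43/144, 665/1728]
  2: [539/1728, 131/432, 665/1728]
  3: [137/432, 43/144, 83/216]
P^4 =
  1: [6545/20736, 259/864, 7975/20736]
  2: [6529/20736, 779/2592, 7975/20736]
  3: [409/1296, 259/864, 997/2592]

(P^4)[2 -> 1] = 6529/20736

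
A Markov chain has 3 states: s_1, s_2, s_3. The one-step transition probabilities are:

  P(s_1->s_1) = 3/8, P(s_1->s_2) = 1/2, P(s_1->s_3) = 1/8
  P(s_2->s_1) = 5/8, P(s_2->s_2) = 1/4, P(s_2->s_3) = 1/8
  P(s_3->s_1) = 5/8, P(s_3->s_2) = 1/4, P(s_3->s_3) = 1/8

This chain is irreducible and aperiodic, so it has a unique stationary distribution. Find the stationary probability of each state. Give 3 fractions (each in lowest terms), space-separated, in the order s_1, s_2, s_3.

Answer: 1/2 3/8 1/8

Derivation:
The stationary distribution satisfies pi = pi * P, i.e.:
  pi_s_1 = 3/8*pi_s_1 + 5/8*pi_s_2 + 5/8*pi_s_3
  pi_s_2 = 1/2*pi_s_1 + 1/4*pi_s_2 + 1/4*pi_s_3
  pi_s_3 = 1/8*pi_s_1 + 1/8*pi_s_2 + 1/8*pi_s_3
with normalization: pi_s_1 + pi_s_2 + pi_s_3 = 1.

Using the first 2 balance equations plus normalization, the linear system A*pi = b is:
  [-5/8, 5/8, 5/8] . pi = 0
  [1/2, -3/4, 1/4] . pi = 0
  [1, 1, 1] . pi = 1

Solving yields:
  pi_s_1 = 1/2
  pi_s_2 = 3/8
  pi_s_3 = 1/8

Verification (pi * P):
  1/2*3/8 + 3/8*5/8 + 1/8*5/8 = 1/2 = pi_s_1  (ok)
  1/2*1/2 + 3/8*1/4 + 1/8*1/4 = 3/8 = pi_s_2  (ok)
  1/2*1/8 + 3/8*1/8 + 1/8*1/8 = 1/8 = pi_s_3  (ok)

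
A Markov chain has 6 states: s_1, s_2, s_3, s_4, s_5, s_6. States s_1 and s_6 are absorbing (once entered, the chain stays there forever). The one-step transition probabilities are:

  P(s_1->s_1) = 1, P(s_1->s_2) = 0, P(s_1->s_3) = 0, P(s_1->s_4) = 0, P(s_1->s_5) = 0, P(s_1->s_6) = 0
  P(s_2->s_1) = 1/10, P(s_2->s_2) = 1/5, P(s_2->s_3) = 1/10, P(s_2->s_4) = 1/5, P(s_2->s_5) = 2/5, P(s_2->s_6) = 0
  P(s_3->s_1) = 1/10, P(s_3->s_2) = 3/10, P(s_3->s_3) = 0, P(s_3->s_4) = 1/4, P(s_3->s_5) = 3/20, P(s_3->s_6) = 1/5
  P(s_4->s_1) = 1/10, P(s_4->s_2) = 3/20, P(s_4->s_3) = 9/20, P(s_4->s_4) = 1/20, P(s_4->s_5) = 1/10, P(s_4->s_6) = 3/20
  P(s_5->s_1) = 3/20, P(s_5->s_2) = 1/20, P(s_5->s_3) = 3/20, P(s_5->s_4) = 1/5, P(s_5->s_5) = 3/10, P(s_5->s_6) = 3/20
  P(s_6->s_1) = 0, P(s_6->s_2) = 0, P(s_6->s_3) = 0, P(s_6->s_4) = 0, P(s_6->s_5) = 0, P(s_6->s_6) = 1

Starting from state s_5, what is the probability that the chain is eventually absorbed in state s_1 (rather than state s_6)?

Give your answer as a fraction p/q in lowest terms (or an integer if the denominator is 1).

Let a_i = P(absorbed in s_1 | start in state i).
Boundary conditions: a_s_1 = 1, a_s_6 = 0.
For each transient state i, a_i = sum_j P(i->j) * a_j:
  a_s_2 = 1/10*a_s_1 + 1/5*a_s_2 + 1/10*a_s_3 + 1/5*a_s_4 + 2/5*a_s_5 + 0*a_s_6
  a_s_3 = 1/10*a_s_1 + 3/10*a_s_2 + 0*a_s_3 + 1/4*a_s_4 + 3/20*a_s_5 + 1/5*a_s_6
  a_s_4 = 1/10*a_s_1 + 3/20*a_s_2 + 9/20*a_s_3 + 1/20*a_s_4 + 1/10*a_s_5 + 3/20*a_s_6
  a_s_5 = 3/20*a_s_1 + 1/20*a_s_2 + 3/20*a_s_3 + 1/5*a_s_4 + 3/10*a_s_5 + 3/20*a_s_6

Substituting a_s_1 = 1 and a_s_6 = 0, rearrange to (I - Q) a = r where r[i] = P(i -> s_1):
  [4/5, -1/10, -1/5, -2/5] . (a_s_2, a_s_3, a_s_4, a_s_5) = 1/10
  [-3/10, 1, -1/4, -3/20] . (a_s_2, a_s_3, a_s_4, a_s_5) = 1/10
  [-3/20, -9/20, 19/20, -1/10] . (a_s_2, a_s_3, a_s_4, a_s_5) = 1/10
  [-1/20, -3/20, -1/5, 7/10] . (a_s_2, a_s_3, a_s_4, a_s_5) = 3/20

Solving yields:
  a_s_2 = 12640/23851
  a_s_3 = 10551/23851
  a_s_4 = 10697/23851
  a_s_5 = 11331/23851

Starting state is s_5, so the absorption probability is a_s_5 = 11331/23851.

Answer: 11331/23851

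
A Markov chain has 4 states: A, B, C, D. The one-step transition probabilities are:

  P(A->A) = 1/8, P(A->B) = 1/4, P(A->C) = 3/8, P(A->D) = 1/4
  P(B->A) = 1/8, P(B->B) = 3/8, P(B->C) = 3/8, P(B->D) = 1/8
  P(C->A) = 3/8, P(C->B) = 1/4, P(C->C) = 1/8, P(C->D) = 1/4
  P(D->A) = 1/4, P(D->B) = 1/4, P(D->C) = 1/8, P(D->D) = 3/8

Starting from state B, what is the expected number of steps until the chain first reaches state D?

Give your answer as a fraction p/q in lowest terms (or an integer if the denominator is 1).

Let h_i = expected steps to first reach D from state i.
Boundary: h_D = 0.
First-step equations for the other states:
  h_A = 1 + 1/8*h_A + 1/4*h_B + 3/8*h_C + 1/4*h_D
  h_B = 1 + 1/8*h_A + 3/8*h_B + 3/8*h_C + 1/8*h_D
  h_C = 1 + 3/8*h_A + 1/4*h_B + 1/8*h_C + 1/4*h_D

Substituting h_D = 0 and rearranging gives the linear system (I - Q) h = 1:
  [7/8, -1/4, -3/8] . (h_A, h_B, h_C) = 1
  [-1/8, 5/8, -3/8] . (h_A, h_B, h_C) = 1
  [-3/8, -1/4, 7/8] . (h_A, h_B, h_C) = 1

Solving yields:
  h_A = 14/3
  h_B = 16/3
  h_C = 14/3

Starting state is B, so the expected hitting time is h_B = 16/3.

Answer: 16/3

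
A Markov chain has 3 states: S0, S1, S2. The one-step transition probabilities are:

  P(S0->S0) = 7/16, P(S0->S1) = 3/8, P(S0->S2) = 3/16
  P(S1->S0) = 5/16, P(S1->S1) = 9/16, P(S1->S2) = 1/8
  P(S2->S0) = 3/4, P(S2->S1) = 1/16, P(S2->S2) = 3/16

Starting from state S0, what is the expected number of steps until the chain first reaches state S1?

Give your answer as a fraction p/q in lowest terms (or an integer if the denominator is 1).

Let h_i = expected steps to first reach S1 from state i.
Boundary: h_S1 = 0.
First-step equations for the other states:
  h_S0 = 1 + 7/16*h_S0 + 3/8*h_S1 + 3/16*h_S2
  h_S2 = 1 + 3/4*h_S0 + 1/16*h_S1 + 3/16*h_S2

Substituting h_S1 = 0 and rearranging gives the linear system (I - Q) h = 1:
  [9/16, -3/16] . (h_S0, h_S2) = 1
  [-3/4, 13/16] . (h_S0, h_S2) = 1

Solving yields:
  h_S0 = 256/81
  h_S2 = 112/27

Starting state is S0, so the expected hitting time is h_S0 = 256/81.

Answer: 256/81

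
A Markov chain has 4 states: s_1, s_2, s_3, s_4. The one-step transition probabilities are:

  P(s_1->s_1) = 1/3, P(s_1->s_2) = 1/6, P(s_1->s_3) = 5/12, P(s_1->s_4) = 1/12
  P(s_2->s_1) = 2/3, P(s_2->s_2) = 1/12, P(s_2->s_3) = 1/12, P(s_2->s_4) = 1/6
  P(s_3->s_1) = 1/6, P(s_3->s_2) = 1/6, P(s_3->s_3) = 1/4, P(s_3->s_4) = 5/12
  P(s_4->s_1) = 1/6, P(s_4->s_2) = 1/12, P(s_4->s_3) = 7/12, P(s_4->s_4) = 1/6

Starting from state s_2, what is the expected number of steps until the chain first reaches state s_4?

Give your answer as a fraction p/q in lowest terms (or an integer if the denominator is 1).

Let h_i = expected steps to first reach s_4 from state i.
Boundary: h_s_4 = 0.
First-step equations for the other states:
  h_s_1 = 1 + 1/3*h_s_1 + 1/6*h_s_2 + 5/12*h_s_3 + 1/12*h_s_4
  h_s_2 = 1 + 2/3*h_s_1 + 1/12*h_s_2 + 1/12*h_s_3 + 1/6*h_s_4
  h_s_3 = 1 + 1/6*h_s_1 + 1/6*h_s_2 + 1/4*h_s_3 + 5/12*h_s_4

Substituting h_s_4 = 0 and rearranging gives the linear system (I - Q) h = 1:
  [2/3, -1/6, -5/12] . (h_s_1, h_s_2, h_s_3) = 1
  [-2/3, 11/12, -1/12] . (h_s_1, h_s_2, h_s_3) = 1
  [-1/6, -1/6, 3/4] . (h_s_1, h_s_2, h_s_3) = 1

Solving yields:
  h_s_1 = 364/73
  h_s_2 = 368/73
  h_s_3 = 260/73

Starting state is s_2, so the expected hitting time is h_s_2 = 368/73.

Answer: 368/73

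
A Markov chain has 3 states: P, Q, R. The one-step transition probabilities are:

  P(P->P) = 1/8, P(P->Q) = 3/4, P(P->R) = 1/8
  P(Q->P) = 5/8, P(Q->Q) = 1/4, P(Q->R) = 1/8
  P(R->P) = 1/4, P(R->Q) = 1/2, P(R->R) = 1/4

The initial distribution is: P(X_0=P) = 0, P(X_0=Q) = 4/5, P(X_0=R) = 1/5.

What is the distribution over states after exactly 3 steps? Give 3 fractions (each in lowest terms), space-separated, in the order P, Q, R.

Answer: 543/1280 277/640 183/1280

Derivation:
Propagating the distribution step by step (d_{t+1} = d_t * P):
d_0 = (P=0, Q=4/5, R=1/5)
  d_1[P] = 0*1/8 + 4/5*5/8 + 1/5*1/4 = 11/20
  d_1[Q] = 0*3/4 + 4/5*1/4 + 1/5*1/2 = 3/10
  d_1[R] = 0*1/8 + 4/5*1/8 + 1/5*1/4 = 3/20
d_1 = (P=11/20, Q=3/10, R=3/20)
  d_2[P] = 11/20*1/8 + 3/10*5/8 + 3/20*1/4 = 47/160
  d_2[Q] = 11/20*3/4 + 3/10*1/4 + 3/20*1/2 = 9/16
  d_2[R] = 11/20*1/8 + 3/10*1/8 + 3/20*1/4 = 23/160
d_2 = (P=47/160, Q=9/16, R=23/160)
  d_3[P] = 47/160*1/8 + 9/16*5/8 + 23/160*1/4 = 543/1280
  d_3[Q] = 47/160*3/4 + 9/16*1/4 + 23/160*1/2 = 277/640
  d_3[R] = 47/160*1/8 + 9/16*1/8 + 23/160*1/4 = 183/1280
d_3 = (P=543/1280, Q=277/640, R=183/1280)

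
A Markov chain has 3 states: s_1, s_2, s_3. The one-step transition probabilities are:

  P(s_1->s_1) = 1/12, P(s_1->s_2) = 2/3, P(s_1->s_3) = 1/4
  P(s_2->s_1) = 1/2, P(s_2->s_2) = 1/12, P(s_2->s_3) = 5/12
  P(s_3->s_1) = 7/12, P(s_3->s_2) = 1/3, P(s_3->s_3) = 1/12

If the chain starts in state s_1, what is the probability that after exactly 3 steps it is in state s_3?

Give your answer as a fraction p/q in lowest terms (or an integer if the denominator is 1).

Computing P^3 by repeated multiplication:
P^1 =
  s_1: [1/12, 2/3, 1/4]
  s_2: [1/2, 1/12, 5/12]
  s_3: [7/12, 1/3, 1/12]
P^2 =
  s_1: [35/72, 7/36, 23/72]
  s_2: [47/144, 23/48, 7/36]
  s_3: [19/72, 4/9, 7/24]
P^3 =
  s_1: [35/108, 193/432, 11/48]
  s_2: [73/192, 557/1728, 257/864]
  s_3: [179/432, 67/216, 119/432]

(P^3)[s_1 -> s_3] = 11/48

Answer: 11/48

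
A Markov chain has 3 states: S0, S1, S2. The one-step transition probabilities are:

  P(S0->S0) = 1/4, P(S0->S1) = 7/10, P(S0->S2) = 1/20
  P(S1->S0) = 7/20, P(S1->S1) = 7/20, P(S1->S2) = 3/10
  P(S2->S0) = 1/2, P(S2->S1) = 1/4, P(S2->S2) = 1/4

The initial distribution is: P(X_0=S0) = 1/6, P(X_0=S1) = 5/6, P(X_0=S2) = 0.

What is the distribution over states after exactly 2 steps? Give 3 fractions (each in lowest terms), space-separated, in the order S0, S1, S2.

Answer: 853/2400 529/1200 163/800

Derivation:
Propagating the distribution step by step (d_{t+1} = d_t * P):
d_0 = (S0=1/6, S1=5/6, S2=0)
  d_1[S0] = 1/6*1/4 + 5/6*7/20 + 0*1/2 = 1/3
  d_1[S1] = 1/6*7/10 + 5/6*7/20 + 0*1/4 = 49/120
  d_1[S2] = 1/6*1/20 + 5/6*3/10 + 0*1/4 = 31/120
d_1 = (S0=1/3, S1=49/120, S2=31/120)
  d_2[S0] = 1/3*1/4 + 49/120*7/20 + 31/120*1/2 = 853/2400
  d_2[S1] = 1/3*7/10 + 49/120*7/20 + 31/120*1/4 = 529/1200
  d_2[S2] = 1/3*1/20 + 49/120*3/10 + 31/120*1/4 = 163/800
d_2 = (S0=853/2400, S1=529/1200, S2=163/800)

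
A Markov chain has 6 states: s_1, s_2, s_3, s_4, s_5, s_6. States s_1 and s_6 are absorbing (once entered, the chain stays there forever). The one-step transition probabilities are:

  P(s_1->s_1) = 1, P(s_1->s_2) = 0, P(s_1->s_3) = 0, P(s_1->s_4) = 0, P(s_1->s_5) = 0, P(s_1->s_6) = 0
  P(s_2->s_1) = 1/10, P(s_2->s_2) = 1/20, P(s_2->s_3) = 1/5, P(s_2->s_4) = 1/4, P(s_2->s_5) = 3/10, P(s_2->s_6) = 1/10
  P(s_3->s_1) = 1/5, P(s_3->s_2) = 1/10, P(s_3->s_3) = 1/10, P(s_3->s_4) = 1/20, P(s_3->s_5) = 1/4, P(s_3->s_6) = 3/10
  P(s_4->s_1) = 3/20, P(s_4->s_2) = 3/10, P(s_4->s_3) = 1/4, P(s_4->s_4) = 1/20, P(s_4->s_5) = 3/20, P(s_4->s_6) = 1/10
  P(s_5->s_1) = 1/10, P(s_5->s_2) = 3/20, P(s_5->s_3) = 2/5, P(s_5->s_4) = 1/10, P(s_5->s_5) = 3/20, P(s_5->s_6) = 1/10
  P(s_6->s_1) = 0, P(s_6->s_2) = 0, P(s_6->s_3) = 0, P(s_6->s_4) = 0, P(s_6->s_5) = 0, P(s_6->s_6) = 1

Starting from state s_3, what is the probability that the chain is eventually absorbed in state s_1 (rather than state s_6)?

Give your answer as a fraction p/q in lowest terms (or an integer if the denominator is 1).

Let a_i = P(absorbed in s_1 | start in state i).
Boundary conditions: a_s_1 = 1, a_s_6 = 0.
For each transient state i, a_i = sum_j P(i->j) * a_j:
  a_s_2 = 1/10*a_s_1 + 1/20*a_s_2 + 1/5*a_s_3 + 1/4*a_s_4 + 3/10*a_s_5 + 1/10*a_s_6
  a_s_3 = 1/5*a_s_1 + 1/10*a_s_2 + 1/10*a_s_3 + 1/20*a_s_4 + 1/4*a_s_5 + 3/10*a_s_6
  a_s_4 = 3/20*a_s_1 + 3/10*a_s_2 + 1/4*a_s_3 + 1/20*a_s_4 + 3/20*a_s_5 + 1/10*a_s_6
  a_s_5 = 1/10*a_s_1 + 3/20*a_s_2 + 2/5*a_s_3 + 1/10*a_s_4 + 3/20*a_s_5 + 1/10*a_s_6

Substituting a_s_1 = 1 and a_s_6 = 0, rearrange to (I - Q) a = r where r[i] = P(i -> s_1):
  [19/20, -1/5, -1/4, -3/10] . (a_s_2, a_s_3, a_s_4, a_s_5) = 1/10
  [-1/10, 9/10, -1/20, -1/4] . (a_s_2, a_s_3, a_s_4, a_s_5) = 1/5
  [-3/10, -1/4, 19/20, -3/20] . (a_s_2, a_s_3, a_s_4, a_s_5) = 3/20
  [-3/20, -2/5, -1/10, 17/20] . (a_s_2, a_s_3, a_s_4, a_s_5) = 1/10

Solving yields:
  a_s_2 = 15719/33372
  a_s_3 = 7175/16686
  a_s_4 = 16439/33372
  a_s_5 = 5129/11124

Starting state is s_3, so the absorption probability is a_s_3 = 7175/16686.

Answer: 7175/16686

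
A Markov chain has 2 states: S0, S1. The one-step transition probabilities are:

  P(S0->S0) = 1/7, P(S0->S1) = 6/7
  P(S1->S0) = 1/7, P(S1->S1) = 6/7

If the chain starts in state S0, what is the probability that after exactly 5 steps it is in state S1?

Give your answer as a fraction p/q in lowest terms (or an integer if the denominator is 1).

Computing P^5 by repeated multiplication:
P^1 =
  S0: [1/7, 6/7]
  S1: [1/7, 6/7]
P^2 =
  S0: [1/7, 6/7]
  S1: [1/7, 6/7]
P^3 =
  S0: [1/7, 6/7]
  S1: [1/7, 6/7]
P^4 =
  S0: [1/7, 6/7]
  S1: [1/7, 6/7]
P^5 =
  S0: [1/7, 6/7]
  S1: [1/7, 6/7]

(P^5)[S0 -> S1] = 6/7

Answer: 6/7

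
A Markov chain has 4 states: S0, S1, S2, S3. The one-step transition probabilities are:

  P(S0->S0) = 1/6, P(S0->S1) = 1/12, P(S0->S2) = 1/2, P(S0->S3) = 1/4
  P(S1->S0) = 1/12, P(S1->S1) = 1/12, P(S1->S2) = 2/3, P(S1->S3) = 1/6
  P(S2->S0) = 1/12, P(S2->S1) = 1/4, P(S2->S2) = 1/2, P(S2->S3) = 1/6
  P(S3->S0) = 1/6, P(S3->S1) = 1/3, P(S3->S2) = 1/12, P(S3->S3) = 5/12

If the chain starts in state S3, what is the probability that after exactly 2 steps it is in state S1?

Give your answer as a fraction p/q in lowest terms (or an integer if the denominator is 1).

Answer: 29/144

Derivation:
Computing P^2 by repeated multiplication:
P^1 =
  S0: [1/6, 1/12, 1/2, 1/4]
  S1: [1/12, 1/12, 2/3, 1/6]
  S2: [1/12, 1/4, 1/2, 1/6]
  S3: [1/6, 1/3, 1/12, 5/12]
P^2 =
  S0: [17/144, 11/48, 59/144, 35/144]
  S1: [5/48, 17/72, 4/9, 31/144]
  S2: [5/48, 5/24, 17/36, 31/144]
  S3: [19/144, 29/144, 55/144, 41/144]

(P^2)[S3 -> S1] = 29/144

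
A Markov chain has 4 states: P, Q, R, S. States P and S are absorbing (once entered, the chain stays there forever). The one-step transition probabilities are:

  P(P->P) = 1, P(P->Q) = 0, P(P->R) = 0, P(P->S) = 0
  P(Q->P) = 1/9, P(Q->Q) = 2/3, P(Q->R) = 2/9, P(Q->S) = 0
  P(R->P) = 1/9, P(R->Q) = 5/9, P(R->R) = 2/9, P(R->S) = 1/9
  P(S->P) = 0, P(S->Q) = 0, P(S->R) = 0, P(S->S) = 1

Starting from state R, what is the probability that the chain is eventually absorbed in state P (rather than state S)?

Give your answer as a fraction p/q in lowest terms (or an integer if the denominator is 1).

Let a_i = P(absorbed in P | start in state i).
Boundary conditions: a_P = 1, a_S = 0.
For each transient state i, a_i = sum_j P(i->j) * a_j:
  a_Q = 1/9*a_P + 2/3*a_Q + 2/9*a_R + 0*a_S
  a_R = 1/9*a_P + 5/9*a_Q + 2/9*a_R + 1/9*a_S

Substituting a_P = 1 and a_S = 0, rearrange to (I - Q) a = r where r[i] = P(i -> P):
  [1/3, -2/9] . (a_Q, a_R) = 1/9
  [-5/9, 7/9] . (a_Q, a_R) = 1/9

Solving yields:
  a_Q = 9/11
  a_R = 8/11

Starting state is R, so the absorption probability is a_R = 8/11.

Answer: 8/11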